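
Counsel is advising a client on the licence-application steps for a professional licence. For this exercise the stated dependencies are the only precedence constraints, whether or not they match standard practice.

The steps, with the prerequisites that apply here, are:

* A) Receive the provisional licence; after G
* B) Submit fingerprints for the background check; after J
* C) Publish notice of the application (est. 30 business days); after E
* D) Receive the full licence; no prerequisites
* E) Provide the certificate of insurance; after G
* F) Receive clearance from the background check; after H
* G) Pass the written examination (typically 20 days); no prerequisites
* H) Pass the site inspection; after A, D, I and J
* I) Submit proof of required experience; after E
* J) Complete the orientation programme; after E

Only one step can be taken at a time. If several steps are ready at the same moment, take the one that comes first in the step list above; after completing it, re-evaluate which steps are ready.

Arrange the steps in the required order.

D and G have no prerequisites; D is listed earlier, so D is first.
G is the only step now ready → G.
Ready: A and E. A is listed earlier → A.
E needed G, now all done → E.
Now C, I and J have their prerequisites met. C is listed earlier, so C next.
Now I and J have their prerequisites met. I is listed earlier, so I next.
J needed E, now all done → J.
B and H are both available; B is listed earlier → B.
That leaves H as the only ready step → H.
F needed H, now all done → F.

D, G, A, E, C, I, J, B, H, F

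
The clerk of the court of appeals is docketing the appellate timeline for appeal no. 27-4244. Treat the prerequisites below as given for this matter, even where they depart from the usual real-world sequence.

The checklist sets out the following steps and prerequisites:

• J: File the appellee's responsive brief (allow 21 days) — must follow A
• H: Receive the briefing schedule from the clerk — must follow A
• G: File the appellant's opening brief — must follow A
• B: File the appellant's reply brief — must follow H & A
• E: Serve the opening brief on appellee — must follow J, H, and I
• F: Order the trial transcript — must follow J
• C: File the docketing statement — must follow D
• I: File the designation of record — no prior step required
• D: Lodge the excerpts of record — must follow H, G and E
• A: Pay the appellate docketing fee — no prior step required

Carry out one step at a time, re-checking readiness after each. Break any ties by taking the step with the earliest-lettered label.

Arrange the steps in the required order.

Nothing is required for A and I. A has the earlier label → A first.
G, H and J now also ready, so the ready set is {G, H, I, J}; G has the earlier label → G.
H, I and J are all available; H has the earlier label → H.
Now B, I and J have their prerequisites met. B has the earlier label, so B next.
Now I and J have their prerequisites met. I has the earlier label, so I next.
J needed A, now all done → J.
E and F are both available; E has the earlier label → E.
D now also ready, so the ready set is {D, F}; D has the earlier label → D.
Ready: C and F. C has the earlier label → C.
That leaves F as the only ready step → F.

A → G → H → B → I → J → E → D → C → F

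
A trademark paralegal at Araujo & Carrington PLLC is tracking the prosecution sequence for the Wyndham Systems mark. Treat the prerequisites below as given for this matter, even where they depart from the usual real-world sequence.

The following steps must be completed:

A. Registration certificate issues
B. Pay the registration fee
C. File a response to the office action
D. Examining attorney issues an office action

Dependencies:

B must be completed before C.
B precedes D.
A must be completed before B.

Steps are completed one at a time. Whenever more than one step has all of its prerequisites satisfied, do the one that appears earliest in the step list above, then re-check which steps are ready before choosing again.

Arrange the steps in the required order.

A → B → C → D

A has no prerequisites → A first.
That leaves B as the only ready step → B.
Now C and D have their prerequisites met. C is listed earlier, so C next.
That leaves D as the only ready step → D.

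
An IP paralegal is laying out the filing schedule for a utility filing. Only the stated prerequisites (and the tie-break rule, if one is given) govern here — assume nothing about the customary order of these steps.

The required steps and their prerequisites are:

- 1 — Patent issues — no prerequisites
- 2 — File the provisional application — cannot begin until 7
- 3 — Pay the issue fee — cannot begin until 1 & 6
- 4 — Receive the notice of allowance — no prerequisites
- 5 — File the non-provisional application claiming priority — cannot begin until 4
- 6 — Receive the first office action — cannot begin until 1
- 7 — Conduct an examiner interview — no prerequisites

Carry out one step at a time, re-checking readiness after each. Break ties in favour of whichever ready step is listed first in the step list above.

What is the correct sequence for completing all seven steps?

1, 4, 5, 6, 3, 7, 2

Nothing is required for 1, 4 and 7. 1 is listed earlier → 1 first.
6 now also ready, so the ready set is {4, 6, 7}; 4 is listed earlier → 4.
5 now also ready, so the ready set is {5, 6, 7}; 5 is listed earlier → 5.
Ready: 6 and 7. 6 is listed earlier → 6.
3 and 7 are both available; 3 is listed earlier → 3.
7 is the only step now ready → 7.
2 needed 7, now all done → 2.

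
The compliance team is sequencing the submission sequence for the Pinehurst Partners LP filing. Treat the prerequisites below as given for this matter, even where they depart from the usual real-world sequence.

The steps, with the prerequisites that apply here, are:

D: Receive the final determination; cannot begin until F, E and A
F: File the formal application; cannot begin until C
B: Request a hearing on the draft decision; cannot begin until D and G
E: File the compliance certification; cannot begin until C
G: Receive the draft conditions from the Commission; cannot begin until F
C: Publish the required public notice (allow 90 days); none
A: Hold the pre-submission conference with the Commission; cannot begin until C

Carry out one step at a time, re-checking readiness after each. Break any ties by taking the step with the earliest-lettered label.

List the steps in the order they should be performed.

C, A, E, F, D, G, B

Only C has no prerequisites, so it is first.
A, E and F are all available; A has the earlier label → A.
Ready: E and F. E has the earlier label → E.
F needed C, now all done → F.
D and G are both available; D has the earlier label → D.
G needed F, now all done → G.
B needed D and G, now all done → B.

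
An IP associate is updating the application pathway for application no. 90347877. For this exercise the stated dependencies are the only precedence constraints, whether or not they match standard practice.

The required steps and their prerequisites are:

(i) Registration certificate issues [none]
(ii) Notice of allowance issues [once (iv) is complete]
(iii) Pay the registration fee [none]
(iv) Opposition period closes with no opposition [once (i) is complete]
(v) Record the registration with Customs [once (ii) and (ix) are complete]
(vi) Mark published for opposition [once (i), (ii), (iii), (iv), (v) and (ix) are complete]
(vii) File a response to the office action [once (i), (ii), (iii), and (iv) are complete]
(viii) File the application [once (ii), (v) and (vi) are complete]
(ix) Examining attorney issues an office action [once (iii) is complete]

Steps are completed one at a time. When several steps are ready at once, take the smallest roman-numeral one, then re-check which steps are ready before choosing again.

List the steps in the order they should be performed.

Nothing is required for (i) and (iii). (i) has the earlier label → (i) first.
(iv) now also ready, so the ready set is {(iii), (iv)}; (iii) has the earlier label → (iii).
(ix) now also ready, so the ready set is {(iv), (ix)}; (iv) has the earlier label → (iv).
(ii) and (ix) are both available; (ii) has the earlier label → (ii).
(vii) and (ix) are both available; (vii) has the earlier label → (vii).
That leaves (ix) as the only ready step → (ix).
(v) needed (ii) and (ix), now all done → (v).
That leaves (vi) as the only ready step → (vi).
(viii) is the only step now ready → (viii).

(i), (iii), (iv), (ii), (vii), (ix), (v), (vi), (viii)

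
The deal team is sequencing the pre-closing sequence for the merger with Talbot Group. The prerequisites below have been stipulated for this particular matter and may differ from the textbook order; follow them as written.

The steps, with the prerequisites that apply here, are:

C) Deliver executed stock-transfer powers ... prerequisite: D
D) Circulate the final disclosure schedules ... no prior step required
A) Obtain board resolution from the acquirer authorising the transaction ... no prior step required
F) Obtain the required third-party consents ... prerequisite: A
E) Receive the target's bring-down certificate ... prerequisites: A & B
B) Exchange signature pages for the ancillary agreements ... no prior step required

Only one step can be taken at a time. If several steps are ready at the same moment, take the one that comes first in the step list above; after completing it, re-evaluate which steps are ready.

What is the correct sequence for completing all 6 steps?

Nothing is required for D, A and B. D is listed earlier → D first.
C, A and B are all available; C is listed earlier → C.
A and B are both available; A is listed earlier → A.
F and B are both available; F is listed earlier → F.
B is the only step now ready → B.
E needed A and B, now all done → E.

D, C, A, F, B, E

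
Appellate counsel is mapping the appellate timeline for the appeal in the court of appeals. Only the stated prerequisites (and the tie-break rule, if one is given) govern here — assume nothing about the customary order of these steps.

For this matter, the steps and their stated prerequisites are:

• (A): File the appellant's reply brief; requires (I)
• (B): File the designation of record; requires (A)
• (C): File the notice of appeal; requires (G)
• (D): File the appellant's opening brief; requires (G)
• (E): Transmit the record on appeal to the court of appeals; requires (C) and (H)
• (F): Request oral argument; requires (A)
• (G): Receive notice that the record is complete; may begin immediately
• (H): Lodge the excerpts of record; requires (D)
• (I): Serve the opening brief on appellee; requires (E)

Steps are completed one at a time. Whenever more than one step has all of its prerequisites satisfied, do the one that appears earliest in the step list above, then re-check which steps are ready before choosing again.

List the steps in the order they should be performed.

(G) is the only step with nothing outstanding, so it goes first.
Now (C) and (D) have their prerequisites met. (C) is listed earlier, so (C) next.
Next only (D) has its prerequisites met → (D).
(H) is the only step now ready → (H).
Next only (E) has its prerequisites met → (E).
Next only (I) has its prerequisites met → (I).
(A) needed (I), now all done → (A).
(B) and (F) are both available; (B) is listed earlier → (B).
Next only (F) has its prerequisites met → (F).

(G), (C), (D), (H), (E), (I), (A), (B), (F)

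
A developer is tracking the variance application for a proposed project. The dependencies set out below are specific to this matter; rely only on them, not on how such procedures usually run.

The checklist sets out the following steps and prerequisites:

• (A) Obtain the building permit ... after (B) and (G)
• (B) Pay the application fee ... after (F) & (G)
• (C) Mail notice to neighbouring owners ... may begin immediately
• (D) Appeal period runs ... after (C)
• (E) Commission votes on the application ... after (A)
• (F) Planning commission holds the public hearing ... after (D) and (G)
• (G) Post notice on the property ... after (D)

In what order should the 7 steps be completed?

(C) (D) (G) (F) (B) (A) (E)

(C) has no prerequisites → (C) first.
(D) needed (C), now all done → (D).
That leaves (G) as the only ready step → (G).
That leaves (F) as the only ready step → (F).
Next only (B) has its prerequisites met → (B).
(A) needed (B) and (G), now all done → (A).
(E) needed (A), now all done → (E).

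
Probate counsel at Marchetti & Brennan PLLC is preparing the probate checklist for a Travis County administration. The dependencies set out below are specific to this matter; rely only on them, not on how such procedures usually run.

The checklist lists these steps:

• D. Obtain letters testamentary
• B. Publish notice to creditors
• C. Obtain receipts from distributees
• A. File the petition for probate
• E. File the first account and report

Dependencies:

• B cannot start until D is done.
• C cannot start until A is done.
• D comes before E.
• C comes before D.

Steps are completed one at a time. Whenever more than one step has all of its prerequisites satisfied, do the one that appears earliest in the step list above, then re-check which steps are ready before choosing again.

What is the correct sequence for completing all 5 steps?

A C D B E

A has no prerequisites → A first.
That leaves C as the only ready step → C.
That leaves D as the only ready step → D.
B and E are both available; B is listed earlier → B.
E needed D, now all done → E.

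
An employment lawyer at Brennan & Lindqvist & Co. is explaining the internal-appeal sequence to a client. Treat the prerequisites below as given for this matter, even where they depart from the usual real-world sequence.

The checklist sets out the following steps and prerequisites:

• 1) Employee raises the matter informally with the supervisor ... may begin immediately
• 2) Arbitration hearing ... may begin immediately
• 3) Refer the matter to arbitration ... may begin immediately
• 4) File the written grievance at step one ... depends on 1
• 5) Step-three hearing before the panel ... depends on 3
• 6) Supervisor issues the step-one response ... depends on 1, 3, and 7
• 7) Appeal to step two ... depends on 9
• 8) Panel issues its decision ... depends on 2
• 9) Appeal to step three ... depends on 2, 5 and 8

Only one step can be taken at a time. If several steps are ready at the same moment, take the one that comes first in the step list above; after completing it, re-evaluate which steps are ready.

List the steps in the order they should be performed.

Nothing is required for 1, 2 and 3. 1 is listed earlier → 1 first.
2, 3 and 4 are all available; 2 is listed earlier → 2.
3, 4 and 8 are all available; 3 is listed earlier → 3.
5 now also ready, so the ready set is {4, 5, 8}; 4 is listed earlier → 4.
Now 5 and 8 have their prerequisites met. 5 is listed earlier, so 5 next.
Next only 8 has its prerequisites met → 8.
9 is the only step now ready → 9.
Next only 7 has its prerequisites met → 7.
6 is the only step now ready → 6.

1, 2, 3, 4, 5, 8, 9, 7, 6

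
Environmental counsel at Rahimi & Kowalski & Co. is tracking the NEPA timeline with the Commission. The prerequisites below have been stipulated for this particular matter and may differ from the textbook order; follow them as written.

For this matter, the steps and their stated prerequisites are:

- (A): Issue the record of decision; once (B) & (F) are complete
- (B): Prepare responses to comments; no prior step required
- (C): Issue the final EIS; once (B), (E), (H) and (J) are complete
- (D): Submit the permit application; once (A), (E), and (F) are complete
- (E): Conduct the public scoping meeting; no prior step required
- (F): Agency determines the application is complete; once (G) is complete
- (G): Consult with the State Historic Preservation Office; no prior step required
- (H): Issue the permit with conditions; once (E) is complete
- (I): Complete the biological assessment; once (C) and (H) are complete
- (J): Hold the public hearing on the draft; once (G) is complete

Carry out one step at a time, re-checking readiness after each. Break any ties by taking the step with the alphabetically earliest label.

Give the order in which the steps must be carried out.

(B), (E) and (G) have no prerequisites; (B) has the earlier label, so (B) is first.
Ready: (E) and (G). (E) has the earlier label → (E).
(H) now also ready, so the ready set is {(G), (H)}; (G) has the earlier label → (G).
(F) and (J) now also ready, so the ready set is {(F), (H), (J)}; (F) has the earlier label → (F).
Now (A), (H) and (J) have their prerequisites met. (A) has the earlier label, so (A) next.
(D), (H) and (J) are all available; (D) has the earlier label → (D).
(H) and (J) are both available; (H) has the earlier label → (H).
(J) needed (G), now all done → (J).
(C) needed (B), (E), (H) and (J), now all done → (C).
That leaves (I) as the only ready step → (I).

(B) → (E) → (G) → (F) → (A) → (D) → (H) → (J) → (C) → (I)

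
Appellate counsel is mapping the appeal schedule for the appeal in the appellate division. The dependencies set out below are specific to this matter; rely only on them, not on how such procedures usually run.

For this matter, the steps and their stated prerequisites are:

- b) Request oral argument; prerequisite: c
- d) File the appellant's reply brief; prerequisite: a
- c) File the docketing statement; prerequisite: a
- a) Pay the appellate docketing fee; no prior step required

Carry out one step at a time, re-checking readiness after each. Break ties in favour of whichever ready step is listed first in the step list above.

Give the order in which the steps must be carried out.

a d c b

Only a has no prerequisites, so it is first.
Ready: d and c. d is listed earlier → d.
c needed a, now all done → c.
b is the only step now ready → b.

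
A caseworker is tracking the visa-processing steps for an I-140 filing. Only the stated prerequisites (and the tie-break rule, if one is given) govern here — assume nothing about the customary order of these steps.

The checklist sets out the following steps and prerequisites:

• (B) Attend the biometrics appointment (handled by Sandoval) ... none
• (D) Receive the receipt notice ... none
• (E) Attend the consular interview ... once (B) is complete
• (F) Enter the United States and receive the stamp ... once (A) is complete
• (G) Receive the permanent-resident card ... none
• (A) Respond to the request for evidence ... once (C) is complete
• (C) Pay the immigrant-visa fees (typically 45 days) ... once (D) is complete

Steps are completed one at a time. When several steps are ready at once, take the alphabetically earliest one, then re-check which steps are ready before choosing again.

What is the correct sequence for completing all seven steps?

(B) → (D) → (C) → (A) → (E) → (F) → (G)

(B), (D) and (G) have no prerequisites; (B) has the earlier label, so (B) is first.
Now (D), (E) and (G) have their prerequisites met. (D) has the earlier label, so (D) next.
(C), (E) and (G) are all available; (C) has the earlier label → (C).
(A) now also ready, so the ready set is {(A), (E), (G)}; (A) has the earlier label → (A).
Now (E), (F) and (G) have their prerequisites met. (E) has the earlier label, so (E) next.
Now (F) and (G) have their prerequisites met. (F) has the earlier label, so (F) next.
(G) is the only step now ready → (G).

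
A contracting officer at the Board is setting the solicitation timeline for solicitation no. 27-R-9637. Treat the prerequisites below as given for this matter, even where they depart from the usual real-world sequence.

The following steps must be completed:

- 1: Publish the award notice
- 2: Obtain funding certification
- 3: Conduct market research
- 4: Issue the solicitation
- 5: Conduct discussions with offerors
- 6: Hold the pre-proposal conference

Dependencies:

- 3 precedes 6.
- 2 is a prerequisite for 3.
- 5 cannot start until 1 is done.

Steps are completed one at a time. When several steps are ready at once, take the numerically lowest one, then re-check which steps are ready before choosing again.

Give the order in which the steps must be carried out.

1, 2 and 4 have no prerequisites; 1 has the earlier label, so 1 is first.
5 now also ready, so the ready set is {2, 4, 5}; 2 has the earlier label → 2.
3, 4 and 5 are all available; 3 has the earlier label → 3.
Now 4, 5 and 6 have their prerequisites met. 4 has the earlier label, so 4 next.
Now 5 and 6 have their prerequisites met. 5 has the earlier label, so 5 next.
Next only 6 has its prerequisites met → 6.

1 2 3 4 5 6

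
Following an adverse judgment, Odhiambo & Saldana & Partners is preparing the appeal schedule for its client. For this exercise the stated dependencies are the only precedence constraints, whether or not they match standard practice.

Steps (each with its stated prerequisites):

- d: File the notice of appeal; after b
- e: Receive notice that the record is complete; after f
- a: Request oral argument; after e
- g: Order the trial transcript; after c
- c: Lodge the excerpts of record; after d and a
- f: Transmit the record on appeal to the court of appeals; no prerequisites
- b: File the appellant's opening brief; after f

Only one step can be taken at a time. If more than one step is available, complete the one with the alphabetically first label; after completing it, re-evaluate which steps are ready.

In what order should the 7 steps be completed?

f, b, d, e, a, c, g

f has no prerequisites → f first.
Now b and e have their prerequisites met. b has the earlier label, so b next.
d now also ready, so the ready set is {d, e}; d has the earlier label → d.
e needed f, now all done → e.
a needed e, now all done → a.
Next only c has its prerequisites met → c.
Next only g has its prerequisites met → g.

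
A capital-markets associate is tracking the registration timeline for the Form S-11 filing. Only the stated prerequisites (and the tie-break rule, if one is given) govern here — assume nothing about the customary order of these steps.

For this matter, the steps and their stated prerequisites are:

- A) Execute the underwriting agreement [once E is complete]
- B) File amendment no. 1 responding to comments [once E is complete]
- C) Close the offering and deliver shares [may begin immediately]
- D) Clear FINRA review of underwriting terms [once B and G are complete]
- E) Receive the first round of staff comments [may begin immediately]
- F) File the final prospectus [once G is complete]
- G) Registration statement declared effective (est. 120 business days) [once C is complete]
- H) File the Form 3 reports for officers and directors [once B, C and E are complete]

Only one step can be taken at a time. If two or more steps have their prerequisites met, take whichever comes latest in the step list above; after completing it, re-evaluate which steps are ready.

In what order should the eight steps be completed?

E and C have no prerequisites; E is listed later, so E is first.
C, B and A are all available; C is listed later → C.
Ready: G, B and A. G is listed later → G.
F, B and A are all available; F is listed later → F.
Ready: B and A. B is listed later → B.
H and D now also ready, so the ready set is {H, D, A}; H is listed later → H.
Now D and A have their prerequisites met. D is listed later, so D next.
That leaves A as the only ready step → A.

E C G F B H D A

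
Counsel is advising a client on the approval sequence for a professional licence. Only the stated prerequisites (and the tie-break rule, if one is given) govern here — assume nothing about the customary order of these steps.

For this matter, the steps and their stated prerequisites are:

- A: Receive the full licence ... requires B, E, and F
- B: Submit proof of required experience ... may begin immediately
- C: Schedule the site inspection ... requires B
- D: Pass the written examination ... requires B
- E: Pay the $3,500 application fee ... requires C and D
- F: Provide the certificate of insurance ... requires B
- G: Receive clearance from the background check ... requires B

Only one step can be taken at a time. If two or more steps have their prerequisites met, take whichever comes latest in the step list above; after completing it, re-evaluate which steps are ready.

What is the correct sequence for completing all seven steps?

B → G → F → D → C → E → A

Only B has no prerequisites, so it is first.
G, F, D and C are all available; G is listed later → G.
Ready: F, D and C. F is listed later → F.
D and C are both available; D is listed later → D.
C is the only step now ready → C.
E needed D and C, now all done → E.
Next only A has its prerequisites met → A.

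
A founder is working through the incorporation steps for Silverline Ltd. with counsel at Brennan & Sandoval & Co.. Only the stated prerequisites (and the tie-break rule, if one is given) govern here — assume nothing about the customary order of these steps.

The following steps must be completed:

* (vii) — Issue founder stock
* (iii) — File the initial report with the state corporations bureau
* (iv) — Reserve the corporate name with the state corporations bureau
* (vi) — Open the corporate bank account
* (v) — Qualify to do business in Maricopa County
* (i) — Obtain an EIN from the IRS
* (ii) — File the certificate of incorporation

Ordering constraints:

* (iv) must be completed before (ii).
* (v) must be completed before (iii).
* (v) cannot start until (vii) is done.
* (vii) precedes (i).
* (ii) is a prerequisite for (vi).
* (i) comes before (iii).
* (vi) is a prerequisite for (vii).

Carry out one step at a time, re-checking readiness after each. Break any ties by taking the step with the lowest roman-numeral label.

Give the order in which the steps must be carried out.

(iv) has no prerequisites → (iv) first.
(ii) is the only step now ready → (ii).
(vi) needed (ii), now all done → (vi).
(vii) needed (vi), now all done → (vii).
(i) and (v) are both available; (i) has the earlier label → (i).
(v) needed (vii), now all done → (v).
(iii) needed (i) and (v), now all done → (iii).

(iv) → (ii) → (vi) → (vii) → (i) → (v) → (iii)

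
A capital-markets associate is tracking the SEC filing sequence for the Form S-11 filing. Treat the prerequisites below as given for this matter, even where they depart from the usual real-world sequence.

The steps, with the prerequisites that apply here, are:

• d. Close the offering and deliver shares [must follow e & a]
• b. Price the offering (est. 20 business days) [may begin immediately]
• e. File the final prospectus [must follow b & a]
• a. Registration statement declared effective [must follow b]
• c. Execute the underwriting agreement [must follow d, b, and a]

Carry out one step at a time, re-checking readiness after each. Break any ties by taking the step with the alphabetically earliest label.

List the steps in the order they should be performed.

b → a → e → d → c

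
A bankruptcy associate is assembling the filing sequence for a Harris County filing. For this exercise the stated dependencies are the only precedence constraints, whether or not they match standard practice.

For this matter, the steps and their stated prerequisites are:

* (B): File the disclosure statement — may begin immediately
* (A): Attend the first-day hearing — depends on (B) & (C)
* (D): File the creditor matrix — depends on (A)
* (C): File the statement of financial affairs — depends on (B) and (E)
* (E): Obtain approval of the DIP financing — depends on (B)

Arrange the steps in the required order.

(B) (E) (C) (A) (D)

(B) has no prerequisites → (B) first.
(E) needed (B), now all done → (E).
That leaves (C) as the only ready step → (C).
(A) needed (B) and (C), now all done → (A).
Next only (D) has its prerequisites met → (D).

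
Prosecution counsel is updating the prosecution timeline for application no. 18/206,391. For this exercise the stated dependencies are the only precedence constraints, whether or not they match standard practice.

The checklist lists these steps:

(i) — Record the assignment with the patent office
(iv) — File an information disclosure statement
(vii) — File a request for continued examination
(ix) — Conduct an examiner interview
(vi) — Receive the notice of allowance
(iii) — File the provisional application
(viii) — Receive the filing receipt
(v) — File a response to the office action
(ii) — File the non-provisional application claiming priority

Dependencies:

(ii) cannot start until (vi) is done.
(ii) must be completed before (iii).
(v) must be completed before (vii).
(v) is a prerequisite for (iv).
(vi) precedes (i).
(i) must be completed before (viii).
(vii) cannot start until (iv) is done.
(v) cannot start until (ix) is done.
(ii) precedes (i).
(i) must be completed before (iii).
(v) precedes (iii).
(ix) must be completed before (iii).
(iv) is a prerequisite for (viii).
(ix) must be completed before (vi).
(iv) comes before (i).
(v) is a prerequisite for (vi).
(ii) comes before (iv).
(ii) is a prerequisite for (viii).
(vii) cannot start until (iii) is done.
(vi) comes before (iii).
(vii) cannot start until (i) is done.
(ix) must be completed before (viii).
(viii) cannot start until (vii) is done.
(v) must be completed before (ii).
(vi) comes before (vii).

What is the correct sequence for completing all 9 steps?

(ix), (v), (vi), (ii), (iv), (i), (iii), (vii), (viii)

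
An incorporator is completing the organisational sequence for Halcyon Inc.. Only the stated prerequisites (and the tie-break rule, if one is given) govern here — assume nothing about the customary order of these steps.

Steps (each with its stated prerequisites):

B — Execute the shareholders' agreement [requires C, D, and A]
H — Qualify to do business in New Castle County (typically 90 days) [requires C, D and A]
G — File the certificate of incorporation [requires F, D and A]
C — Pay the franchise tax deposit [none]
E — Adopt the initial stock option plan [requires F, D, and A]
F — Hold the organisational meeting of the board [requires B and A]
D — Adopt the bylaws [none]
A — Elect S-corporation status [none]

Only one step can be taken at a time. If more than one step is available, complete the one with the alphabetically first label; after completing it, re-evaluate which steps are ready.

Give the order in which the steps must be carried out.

A → C → D → B → F → E → G → H

A, C and D have no prerequisites; A has the earlier label, so A is first.
C and D are both available; C has the earlier label → C.
D is the only step now ready → D.
B and H are both available; B has the earlier label → B.
F now also ready, so the ready set is {F, H}; F has the earlier label → F.
Now E, G and H have their prerequisites met. E has the earlier label, so E next.
Now G and H have their prerequisites met. G has the earlier label, so G next.
H needed A, C and D, now all done → H.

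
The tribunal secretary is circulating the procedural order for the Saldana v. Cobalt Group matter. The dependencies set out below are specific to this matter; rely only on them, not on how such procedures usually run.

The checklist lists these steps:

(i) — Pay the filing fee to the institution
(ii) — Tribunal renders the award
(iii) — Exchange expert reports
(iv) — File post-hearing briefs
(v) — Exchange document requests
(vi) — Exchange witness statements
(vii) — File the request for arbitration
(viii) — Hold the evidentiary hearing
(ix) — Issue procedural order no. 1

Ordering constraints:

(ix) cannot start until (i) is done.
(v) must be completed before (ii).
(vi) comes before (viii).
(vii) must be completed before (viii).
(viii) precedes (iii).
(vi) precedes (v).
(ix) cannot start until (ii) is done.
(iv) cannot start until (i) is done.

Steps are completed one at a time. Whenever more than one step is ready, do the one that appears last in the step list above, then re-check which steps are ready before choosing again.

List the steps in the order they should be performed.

(vii), (vi) and (i) have no prerequisites; (vii) is listed later, so (vii) is first.
Now (vi) and (i) have their prerequisites met. (vi) is listed later, so (vi) next.
(viii) and (v) now also ready, so the ready set is {(viii), (v), (i)}; (viii) is listed later → (viii).
(v), (iii) and (i) are all available; (v) is listed later → (v).
(ii) now also ready, so the ready set is {(iii), (ii), (i)}; (iii) is listed later → (iii).
Now (ii) and (i) have their prerequisites met. (ii) is listed later, so (ii) next.
Next only (i) has its prerequisites met → (i).
Ready: (ix) and (iv). (ix) is listed later → (ix).
(iv) is the only step now ready → (iv).

(vii), (vi), (viii), (v), (iii), (ii), (i), (ix), (iv)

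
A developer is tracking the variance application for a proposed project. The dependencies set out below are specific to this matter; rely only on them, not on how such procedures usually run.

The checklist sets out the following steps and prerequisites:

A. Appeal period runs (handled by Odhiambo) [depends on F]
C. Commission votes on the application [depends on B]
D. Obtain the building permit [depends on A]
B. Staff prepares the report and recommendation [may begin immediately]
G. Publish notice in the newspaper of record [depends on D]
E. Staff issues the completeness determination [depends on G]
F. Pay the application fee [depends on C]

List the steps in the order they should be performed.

B C F A D G E

Only B has no prerequisites, so it is first.
C needed B, now all done → C.
F needed C, now all done → F.
A needed F, now all done → A.
Next only D has its prerequisites met → D.
G needed D, now all done → G.
That leaves E as the only ready step → E.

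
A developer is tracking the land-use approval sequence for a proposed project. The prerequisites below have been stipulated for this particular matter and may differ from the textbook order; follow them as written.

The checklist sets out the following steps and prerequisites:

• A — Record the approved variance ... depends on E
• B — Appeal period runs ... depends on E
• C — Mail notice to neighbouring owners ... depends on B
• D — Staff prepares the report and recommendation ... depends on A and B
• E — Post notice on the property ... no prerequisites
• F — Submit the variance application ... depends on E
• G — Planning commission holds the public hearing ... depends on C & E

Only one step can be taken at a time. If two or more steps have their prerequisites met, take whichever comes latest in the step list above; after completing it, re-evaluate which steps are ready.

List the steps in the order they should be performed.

E F B C G A D

Only E has no prerequisites, so it is first.
F, B and A are all available; F is listed later → F.
Now B and A have their prerequisites met. B is listed later, so B next.
C now also ready, so the ready set is {C, A}; C is listed later → C.
G now also ready, so the ready set is {G, A}; G is listed later → G.
That leaves A as the only ready step → A.
D is the only step now ready → D.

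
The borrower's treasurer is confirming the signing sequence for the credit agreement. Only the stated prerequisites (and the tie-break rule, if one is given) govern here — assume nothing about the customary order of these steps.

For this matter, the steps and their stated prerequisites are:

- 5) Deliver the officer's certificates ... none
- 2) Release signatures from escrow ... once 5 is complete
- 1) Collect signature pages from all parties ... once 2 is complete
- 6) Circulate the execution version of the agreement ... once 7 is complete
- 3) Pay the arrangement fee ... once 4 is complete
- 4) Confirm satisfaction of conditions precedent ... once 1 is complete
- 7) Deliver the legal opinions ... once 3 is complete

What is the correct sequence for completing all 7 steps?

5, 2, 1, 4, 3, 7, 6

5 is the only step with nothing outstanding, so it goes first.
2 is the only step now ready → 2.
1 is the only step now ready → 1.
4 needed 1, now all done → 4.
That leaves 3 as the only ready step → 3.
7 is the only step now ready → 7.
That leaves 6 as the only ready step → 6.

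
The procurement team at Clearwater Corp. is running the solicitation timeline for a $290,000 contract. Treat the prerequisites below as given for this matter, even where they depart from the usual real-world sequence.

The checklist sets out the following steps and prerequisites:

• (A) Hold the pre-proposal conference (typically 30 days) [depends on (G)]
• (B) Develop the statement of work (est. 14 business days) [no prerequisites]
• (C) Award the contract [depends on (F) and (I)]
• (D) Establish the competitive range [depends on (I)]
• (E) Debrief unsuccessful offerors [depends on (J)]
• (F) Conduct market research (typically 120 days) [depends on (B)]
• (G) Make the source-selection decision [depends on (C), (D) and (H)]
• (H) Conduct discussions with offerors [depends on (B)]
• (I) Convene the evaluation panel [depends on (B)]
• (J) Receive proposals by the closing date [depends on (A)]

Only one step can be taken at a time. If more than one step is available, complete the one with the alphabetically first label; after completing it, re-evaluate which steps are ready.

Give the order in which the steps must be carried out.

Only (B) has no prerequisites, so it is first.
Ready: (F), (H) and (I). (F) has the earlier label → (F).
Ready: (H) and (I). (H) has the earlier label → (H).
(I) needed (B), now all done → (I).
Now (C) and (D) have their prerequisites met. (C) has the earlier label, so (C) next.
(D) is the only step now ready → (D).
Next only (G) has its prerequisites met → (G).
That leaves (A) as the only ready step → (A).
(J) is the only step now ready → (J).
That leaves (E) as the only ready step → (E).

(B), (F), (H), (I), (C), (D), (G), (A), (J), (E)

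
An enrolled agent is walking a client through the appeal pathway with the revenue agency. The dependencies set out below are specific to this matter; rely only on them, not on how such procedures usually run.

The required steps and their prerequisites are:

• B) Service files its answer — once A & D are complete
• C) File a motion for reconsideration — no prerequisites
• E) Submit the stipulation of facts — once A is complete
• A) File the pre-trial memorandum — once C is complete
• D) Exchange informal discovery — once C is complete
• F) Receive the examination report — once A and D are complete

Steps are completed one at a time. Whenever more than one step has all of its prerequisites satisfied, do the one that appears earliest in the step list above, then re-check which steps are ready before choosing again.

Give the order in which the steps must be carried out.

C has no prerequisites → C first.
A and D are both available; A is listed earlier → A.
Ready: E and D. E is listed earlier → E.
That leaves D as the only ready step → D.
B and F are both available; B is listed earlier → B.
F is the only step now ready → F.

C → A → E → D → B → F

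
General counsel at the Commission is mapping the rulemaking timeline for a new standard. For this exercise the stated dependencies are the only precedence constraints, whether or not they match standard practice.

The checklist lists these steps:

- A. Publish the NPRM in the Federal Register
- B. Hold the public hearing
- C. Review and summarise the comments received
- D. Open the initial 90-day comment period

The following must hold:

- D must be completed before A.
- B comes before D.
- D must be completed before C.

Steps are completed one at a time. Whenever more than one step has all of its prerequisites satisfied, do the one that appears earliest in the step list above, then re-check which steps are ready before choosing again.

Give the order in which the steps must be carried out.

B is the only step with nothing outstanding, so it goes first.
Next only D has its prerequisites met → D.
Now A and C have their prerequisites met. A is listed earlier, so A next.
C needed D, now all done → C.

B, D, A, C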